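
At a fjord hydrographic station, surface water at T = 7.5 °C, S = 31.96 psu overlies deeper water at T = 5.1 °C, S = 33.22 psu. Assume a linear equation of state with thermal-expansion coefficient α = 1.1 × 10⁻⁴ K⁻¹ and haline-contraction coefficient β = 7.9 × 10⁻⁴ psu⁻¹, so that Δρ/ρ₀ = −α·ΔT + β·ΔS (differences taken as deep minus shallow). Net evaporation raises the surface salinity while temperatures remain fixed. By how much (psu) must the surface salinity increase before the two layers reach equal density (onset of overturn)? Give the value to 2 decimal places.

Neutral buoyancy requires −α(T_deep − T_surf) + β(S_deep − S_surf′) = 0.
S_surf′ = S_deep − (α/β)·ΔT = 33.22 − (1.1 × 10⁻⁴/7.9 × 10⁻⁴)·(-2.4) = 33.5542 psu.
Increase required: 33.5542 − 31.96 = 1.5942 psu.

1.59 psu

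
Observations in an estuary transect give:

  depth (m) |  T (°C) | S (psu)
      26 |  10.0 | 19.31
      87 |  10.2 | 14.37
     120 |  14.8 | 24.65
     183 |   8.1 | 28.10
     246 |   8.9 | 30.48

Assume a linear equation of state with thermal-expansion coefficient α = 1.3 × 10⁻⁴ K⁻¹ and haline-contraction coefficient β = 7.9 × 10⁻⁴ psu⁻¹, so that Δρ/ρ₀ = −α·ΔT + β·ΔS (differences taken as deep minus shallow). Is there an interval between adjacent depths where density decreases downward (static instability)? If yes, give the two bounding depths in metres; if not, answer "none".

26–87 m

Evaluate Δρ/ρ₀ = −αΔT + βΔS across each adjacent pair:
  26–87 m: −αΔT+βΔS = −(1.3 × 10⁻⁴)(+0.2)+(7.9 × 10⁻⁴)(-4.94) = -3.9 × 10⁻³ → UNSTABLE
  87–120 m: −αΔT+βΔS = −(1.3 × 10⁻⁴)(+4.6)+(7.9 × 10⁻⁴)(+10.28) = 7.5 × 10⁻³ → stable
  120–183 m: −αΔT+βΔS = −(1.3 × 10⁻⁴)(-6.7)+(7.9 × 10⁻⁴)(+3.45) = 3.6 × 10⁻³ → stable
  183–246 m: −αΔT+βΔS = −(1.3 × 10⁻⁴)(+0.8)+(7.9 × 10⁻⁴)(+2.38) = 1.8 × 10⁻³ → stable
The 26–87 m interval has Δρ < 0: lighter water underlies denser water.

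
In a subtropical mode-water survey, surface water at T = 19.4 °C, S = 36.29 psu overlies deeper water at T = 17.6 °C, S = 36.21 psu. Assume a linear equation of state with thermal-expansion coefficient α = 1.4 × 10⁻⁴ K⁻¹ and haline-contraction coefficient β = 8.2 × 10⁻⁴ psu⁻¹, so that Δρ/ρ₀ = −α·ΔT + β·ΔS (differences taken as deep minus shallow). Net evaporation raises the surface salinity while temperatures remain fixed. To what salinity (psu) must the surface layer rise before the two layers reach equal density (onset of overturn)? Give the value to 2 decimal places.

36.52 psu

Neutral buoyancy requires −α(T_deep − T_surf) + β(S_deep − S_surf′) = 0.
S_surf′ = S_deep − (α/β)·ΔT = 36.21 − (1.4 × 10⁻⁴/8.2 × 10⁻⁴)·(-1.8) = 36.5173 psu.
Increase required: 36.5173 − 36.29 = 0.2273 psu.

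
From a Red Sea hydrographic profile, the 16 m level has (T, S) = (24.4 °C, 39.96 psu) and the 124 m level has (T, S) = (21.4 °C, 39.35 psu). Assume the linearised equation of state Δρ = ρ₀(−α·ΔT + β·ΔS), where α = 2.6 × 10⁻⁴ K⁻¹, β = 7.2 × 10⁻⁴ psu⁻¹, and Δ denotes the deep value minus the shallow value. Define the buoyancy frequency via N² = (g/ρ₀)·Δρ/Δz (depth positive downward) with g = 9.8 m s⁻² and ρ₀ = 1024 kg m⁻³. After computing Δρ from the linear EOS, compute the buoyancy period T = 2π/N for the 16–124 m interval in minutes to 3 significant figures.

ΔT = -3.0 K, ΔS = -0.61 psu (deep − shallow).
Δρ/ρ₀ = −αΔT + βΔS = 7.80 × 10⁻⁴ − 4.392 × 10⁻⁴ = 3.408 × 10⁻⁴, so Δρ ≈ 0.3490 kg m⁻³.
N² = (g/ρ₀)·Δρ/Δz = g·(Δρ/ρ₀)/Δz = 9.8 × 3.408 × 10⁻⁴ / 108 = 3.0924 × 10⁻⁵ s⁻².
N = √(3.0924 × 10⁻⁵) = 5.5609 × 10⁻³ rad s⁻¹ → T = 2π/N = 1.1299 × 10³ s = 18.832 min ≈ 18.8 min.

18.8 min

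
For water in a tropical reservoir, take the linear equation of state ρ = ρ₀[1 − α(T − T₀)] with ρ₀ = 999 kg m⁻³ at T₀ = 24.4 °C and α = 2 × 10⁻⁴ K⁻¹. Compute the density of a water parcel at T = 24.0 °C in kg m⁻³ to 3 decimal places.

T − T₀ = -0.4 K.
Bracket = 1 − α·(-0.4) = 1 + (8.00 × 10⁻⁵) = 1.0000800.
ρ = 999 × 1.0000800 = 999.080 kg m⁻³.

999.080 kg m⁻³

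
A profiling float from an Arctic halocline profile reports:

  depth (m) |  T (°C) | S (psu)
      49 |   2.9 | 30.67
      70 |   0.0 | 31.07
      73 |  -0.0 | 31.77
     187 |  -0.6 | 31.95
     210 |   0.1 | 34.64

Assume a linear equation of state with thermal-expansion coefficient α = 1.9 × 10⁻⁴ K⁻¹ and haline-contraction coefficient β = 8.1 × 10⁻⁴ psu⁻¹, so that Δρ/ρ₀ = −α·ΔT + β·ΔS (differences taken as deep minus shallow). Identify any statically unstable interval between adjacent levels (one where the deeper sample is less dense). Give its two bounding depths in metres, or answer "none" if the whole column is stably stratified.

Evaluate Δρ/ρ₀ = −αΔT + βΔS across each adjacent pair:
  49–70 m: −αΔT+βΔS = −(1.9 × 10⁻⁴)(-2.9)+(8.1 × 10⁻⁴)(+0.40) = 8.8 × 10⁻⁴ → stable
  70–73 m: −αΔT+βΔS = −(1.9 × 10⁻⁴)(-0.0)+(8.1 × 10⁻⁴)(+0.70) = 5.7 × 10⁻⁴ → stable
  73–187 m: −αΔT+βΔS = −(1.9 × 10⁻⁴)(-0.6)+(8.1 × 10⁻⁴)(+0.18) = 2.6 × 10⁻⁴ → stable
  187–210 m: −αΔT+βΔS = −(1.9 × 10⁻⁴)(+0.7)+(8.1 × 10⁻⁴)(+2.69) = 2.0 × 10⁻³ → stable
Every interval has Δρ > 0: the column is stably stratified throughout.

none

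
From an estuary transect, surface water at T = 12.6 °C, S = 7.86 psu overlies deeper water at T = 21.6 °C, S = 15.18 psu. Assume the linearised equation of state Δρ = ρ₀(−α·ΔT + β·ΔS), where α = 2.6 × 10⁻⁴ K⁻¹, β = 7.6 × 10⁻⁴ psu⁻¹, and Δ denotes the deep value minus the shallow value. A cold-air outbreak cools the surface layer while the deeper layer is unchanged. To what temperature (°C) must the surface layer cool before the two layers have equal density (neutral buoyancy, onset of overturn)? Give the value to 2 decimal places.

0.20 °C

Neutral buoyancy requires Δρ = 0, i.e. −α(T_deep − T_surf′) + β(S_deep − S_surf) = 0.
T_surf′ = T_deep − (β/α)·ΔS = 21.6 − (7.6 × 10⁻⁴/2.6 × 10⁻⁴)·(+7.32) = 0.2031 °C.
Cooling required: 12.6 − (0.2031) = 12.3969 °C.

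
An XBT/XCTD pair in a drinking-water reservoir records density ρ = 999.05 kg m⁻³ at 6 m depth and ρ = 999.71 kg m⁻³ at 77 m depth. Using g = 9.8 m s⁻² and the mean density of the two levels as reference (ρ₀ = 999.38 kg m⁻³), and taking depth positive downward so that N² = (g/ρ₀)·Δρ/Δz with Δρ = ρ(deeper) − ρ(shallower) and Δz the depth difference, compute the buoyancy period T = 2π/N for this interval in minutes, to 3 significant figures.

Δρ = 999.71 − 999.05 = 0.66 kg m⁻³ over Δz = 77 − 6 = 71 m.
N² = (9.8/999.38) × (0.66/71) = 9.1155 × 10⁻⁵ s⁻².
N = √(9.1155 × 10⁻⁵) = 9.5475 × 10⁻³ rad s⁻¹, so T = 2π/N = 658.10 s = 10.968 min ≈ 11.0 min.

11.0 min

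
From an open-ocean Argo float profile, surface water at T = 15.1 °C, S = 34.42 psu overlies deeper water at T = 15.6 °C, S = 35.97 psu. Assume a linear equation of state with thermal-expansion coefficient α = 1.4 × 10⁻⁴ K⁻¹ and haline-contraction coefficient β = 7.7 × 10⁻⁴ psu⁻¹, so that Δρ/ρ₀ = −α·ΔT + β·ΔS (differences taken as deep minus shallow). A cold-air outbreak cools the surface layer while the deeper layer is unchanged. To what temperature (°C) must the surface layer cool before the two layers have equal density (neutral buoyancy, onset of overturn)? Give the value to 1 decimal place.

7.1 °C

Neutral buoyancy requires Δρ = 0, i.e. −α(T_deep − T_surf′) + β(S_deep − S_surf) = 0.
T_surf′ = T_deep − (β/α)·ΔS = 15.6 − (7.7 × 10⁻⁴/1.4 × 10⁻⁴)·(+1.55) = 7.075 °C.
Cooling required: 15.1 − (7.075) = 8.025 °C.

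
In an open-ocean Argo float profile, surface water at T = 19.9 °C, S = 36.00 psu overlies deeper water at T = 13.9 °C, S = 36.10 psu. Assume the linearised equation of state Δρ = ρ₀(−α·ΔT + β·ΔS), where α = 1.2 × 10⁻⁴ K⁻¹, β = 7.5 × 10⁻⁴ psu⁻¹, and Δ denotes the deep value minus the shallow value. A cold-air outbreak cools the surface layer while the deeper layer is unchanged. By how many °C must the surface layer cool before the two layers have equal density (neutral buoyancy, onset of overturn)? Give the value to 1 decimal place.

Neutral buoyancy requires Δρ = 0, i.e. −α(T_deep − T_surf′) + β(S_deep − S_surf) = 0.
T_surf′ = T_deep − (β/α)·ΔS = 13.9 − (7.5 × 10⁻⁴/1.2 × 10⁻⁴)·(+0.10) = 13.275 °C.
Cooling required: 19.9 − (13.275) = 6.625 °C.

6.6 °C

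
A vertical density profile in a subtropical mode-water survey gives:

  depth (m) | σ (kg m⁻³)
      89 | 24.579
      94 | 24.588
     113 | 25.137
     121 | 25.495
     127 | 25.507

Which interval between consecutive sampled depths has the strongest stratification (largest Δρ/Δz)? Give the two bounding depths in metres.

Compute the density gradient over each adjacent pair:
  89–94 m: Δρ/Δz = 0.009/5 = 1.8 × 10⁻³ kg m⁻⁴
  94–113 m: Δρ/Δz = 0.549/19 = 0.029 kg m⁻⁴
  113–121 m: Δρ/Δz = 0.358/8 = 0.045 kg m⁻⁴
  121–127 m: Δρ/Δz = 0.012/6 = 2.0 × 10⁻³ kg m⁻⁴
The largest gradient is in the 113–121 m interval — the pycnocline.

113–121 m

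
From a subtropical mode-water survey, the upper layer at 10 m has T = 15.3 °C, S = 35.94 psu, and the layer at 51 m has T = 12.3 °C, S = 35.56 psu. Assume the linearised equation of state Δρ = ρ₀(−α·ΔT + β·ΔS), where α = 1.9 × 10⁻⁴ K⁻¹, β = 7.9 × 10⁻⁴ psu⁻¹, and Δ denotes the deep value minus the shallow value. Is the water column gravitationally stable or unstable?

stable

ΔT = 12.3 − 15.3 = -3.0 K and ΔS = 35.56 − 35.94 = -0.38 psu (deep − shallow).
−αΔT = 5.70 × 10⁻⁴; βΔS = -3.002 × 10⁻⁴; sum Δρ/ρ₀ = 2.698 × 10⁻⁴.
Δρ/ρ₀ > 0, so Δρ > 0: deeper water is denser → statically stable.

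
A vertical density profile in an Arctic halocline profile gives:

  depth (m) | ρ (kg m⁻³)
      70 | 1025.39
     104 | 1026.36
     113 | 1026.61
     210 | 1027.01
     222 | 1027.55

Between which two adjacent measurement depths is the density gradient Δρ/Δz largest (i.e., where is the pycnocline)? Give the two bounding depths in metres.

Compute the density gradient over each adjacent pair:
  70–104 m: Δρ/Δz = 0.97/34 = 0.029 kg m⁻⁴
  104–113 m: Δρ/Δz = 0.25/9 = 0.028 kg m⁻⁴
  113–210 m: Δρ/Δz = 0.40/97 = 4.1 × 10⁻³ kg m⁻⁴
  210–222 m: Δρ/Δz = 0.54/12 = 0.045 kg m⁻⁴
The largest gradient is in the 210–222 m interval — the pycnocline.

210–222 m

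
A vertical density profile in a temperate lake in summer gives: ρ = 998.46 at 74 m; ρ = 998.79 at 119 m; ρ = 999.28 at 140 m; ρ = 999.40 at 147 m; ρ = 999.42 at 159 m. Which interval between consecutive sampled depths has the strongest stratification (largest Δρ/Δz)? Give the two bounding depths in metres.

119–140 m

Compute the density gradient over each adjacent pair:
  74–119 m: Δρ/Δz = 0.33/45 = 7.3 × 10⁻³ kg m⁻⁴
  119–140 m: Δρ/Δz = 0.49/21 = 0.023 kg m⁻⁴
  140–147 m: Δρ/Δz = 0.12/7 = 0.017 kg m⁻⁴
  147–159 m: Δρ/Δz = 0.02/12 = 1.7 × 10⁻³ kg m⁻⁴
The largest gradient is in the 119–140 m interval — the pycnocline.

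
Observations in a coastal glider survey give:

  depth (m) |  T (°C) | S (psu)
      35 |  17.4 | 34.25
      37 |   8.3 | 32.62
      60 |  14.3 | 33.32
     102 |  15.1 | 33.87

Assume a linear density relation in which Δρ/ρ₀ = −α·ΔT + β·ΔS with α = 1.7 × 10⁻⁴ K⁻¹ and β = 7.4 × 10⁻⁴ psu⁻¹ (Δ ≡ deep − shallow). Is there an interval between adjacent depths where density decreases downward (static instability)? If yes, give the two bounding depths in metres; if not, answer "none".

Evaluate Δρ/ρ₀ = −αΔT + βΔS across each adjacent pair:
  35–37 m: −αΔT+βΔS = −(1.7 × 10⁻⁴)(-9.1)+(7.4 × 10⁻⁴)(-1.63) = 3.4 × 10⁻⁴ → stable
  37–60 m: −αΔT+βΔS = −(1.7 × 10⁻⁴)(+6.0)+(7.4 × 10⁻⁴)(+0.70) = -5.0 × 10⁻⁴ → UNSTABLE
  60–102 m: −αΔT+βΔS = −(1.7 × 10⁻⁴)(+0.8)+(7.4 × 10⁻⁴)(+0.55) = 2.7 × 10⁻⁴ → stable
The 37–60 m interval has Δρ < 0: lighter water underlies denser water.

37–60 m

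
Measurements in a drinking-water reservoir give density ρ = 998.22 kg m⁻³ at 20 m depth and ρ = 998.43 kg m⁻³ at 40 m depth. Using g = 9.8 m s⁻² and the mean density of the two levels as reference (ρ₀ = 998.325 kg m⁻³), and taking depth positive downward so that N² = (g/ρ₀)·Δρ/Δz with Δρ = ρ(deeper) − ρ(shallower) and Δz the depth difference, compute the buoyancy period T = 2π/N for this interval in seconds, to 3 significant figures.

619 s

Δρ = 998.43 − 998.22 = 0.21 kg m⁻³ over Δz = 40 − 20 = 20 m.
N² = (9.8/998.325) × (0.21/20) = 1.0307 × 10⁻⁴ s⁻².
N = √(1.0307 × 10⁻⁴) = 0.010152 rad s⁻¹, so T = 2π/N = 618.91 s ≈ 619 s.
Since Δρ > 0 the layer is stably stratified.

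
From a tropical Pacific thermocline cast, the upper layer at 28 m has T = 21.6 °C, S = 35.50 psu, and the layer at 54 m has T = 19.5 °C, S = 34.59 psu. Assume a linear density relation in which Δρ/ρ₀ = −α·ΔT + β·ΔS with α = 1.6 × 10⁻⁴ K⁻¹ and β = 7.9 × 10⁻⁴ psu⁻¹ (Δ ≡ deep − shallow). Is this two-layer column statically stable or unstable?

ΔT = 19.5 − 21.6 = -2.1 K and ΔS = 34.59 − 35.50 = -0.91 psu (deep − shallow).
−αΔT = 3.36 × 10⁻⁴; βΔS = -7.189 × 10⁻⁴; sum Δρ/ρ₀ = -3.829 × 10⁻⁴.
Δρ/ρ₀ < 0, so Δρ < 0: deeper water is lighter → statically unstable; the column would overturn.

unstable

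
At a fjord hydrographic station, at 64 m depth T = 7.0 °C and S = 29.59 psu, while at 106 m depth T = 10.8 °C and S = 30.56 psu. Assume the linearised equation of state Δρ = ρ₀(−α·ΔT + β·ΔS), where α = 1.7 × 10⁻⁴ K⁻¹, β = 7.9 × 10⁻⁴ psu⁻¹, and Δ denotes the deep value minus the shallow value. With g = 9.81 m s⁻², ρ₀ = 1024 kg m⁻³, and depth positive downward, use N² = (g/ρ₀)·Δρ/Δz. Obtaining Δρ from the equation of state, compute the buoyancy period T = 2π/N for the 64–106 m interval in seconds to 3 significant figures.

1.19 × 10³ s

ΔT = +3.8 K, ΔS = +0.97 psu (deep − shallow).
Δρ/ρ₀ = −αΔT + βΔS = -6.46 × 10⁻⁴ + 7.663 × 10⁻⁴ = 1.203 × 10⁻⁴, so Δρ ≈ 0.1232 kg m⁻³.
N² = (g/ρ₀)·Δρ/Δz = g·(Δρ/ρ₀)/Δz = 9.81 × 1.203 × 10⁻⁴ / 42 = 2.8099 × 10⁻⁵ s⁻².
N = √(2.8099 × 10⁻⁵) = 5.3008 × 10⁻³ rad s⁻¹ → T = 2π/N = 1.1853 × 10³ s ≈ 1.19 × 10³ s.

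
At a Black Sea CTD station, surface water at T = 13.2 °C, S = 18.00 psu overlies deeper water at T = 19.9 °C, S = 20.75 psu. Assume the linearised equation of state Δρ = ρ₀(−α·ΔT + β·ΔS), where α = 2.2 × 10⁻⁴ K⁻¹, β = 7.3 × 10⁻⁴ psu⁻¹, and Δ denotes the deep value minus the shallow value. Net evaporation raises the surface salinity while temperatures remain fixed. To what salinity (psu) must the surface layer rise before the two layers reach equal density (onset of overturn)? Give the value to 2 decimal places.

18.73 psu

Neutral buoyancy requires −α(T_deep − T_surf) + β(S_deep − S_surf′) = 0.
S_surf′ = S_deep − (α/β)·ΔT = 20.75 − (2.2 × 10⁻⁴/7.3 × 10⁻⁴)·(+6.7) = 18.7308 psu.
Increase required: 18.7308 − 18.00 = 0.7308 psu.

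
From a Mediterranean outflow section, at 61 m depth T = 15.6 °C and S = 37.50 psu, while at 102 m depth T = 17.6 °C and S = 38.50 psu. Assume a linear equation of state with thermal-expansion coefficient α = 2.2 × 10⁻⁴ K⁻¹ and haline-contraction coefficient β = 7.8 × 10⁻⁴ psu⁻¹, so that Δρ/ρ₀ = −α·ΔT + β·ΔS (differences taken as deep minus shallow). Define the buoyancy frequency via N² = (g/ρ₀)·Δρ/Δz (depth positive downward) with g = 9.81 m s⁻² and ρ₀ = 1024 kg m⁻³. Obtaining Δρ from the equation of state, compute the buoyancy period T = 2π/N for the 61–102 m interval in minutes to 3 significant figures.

ΔT = +2.0 K, ΔS = +1.00 psu (deep − shallow).
Δρ/ρ₀ = −αΔT + βΔS = -4.40 × 10⁻⁴ + 7.80 × 10⁻⁴ = 3.40 × 10⁻⁴, so Δρ ≈ 0.3482 kg m⁻³.
N² = (g/ρ₀)·Δρ/Δz = g·(Δρ/ρ₀)/Δz = 9.81 × 3.40 × 10⁻⁴ / 41 = 8.1351 × 10⁻⁵ s⁻².
N = √(8.1351 × 10⁻⁵) = 9.0195 × 10⁻³ rad s⁻¹ → T = 2π/N = 696.62 s = 11.610 min ≈ 11.6 min.

11.6 min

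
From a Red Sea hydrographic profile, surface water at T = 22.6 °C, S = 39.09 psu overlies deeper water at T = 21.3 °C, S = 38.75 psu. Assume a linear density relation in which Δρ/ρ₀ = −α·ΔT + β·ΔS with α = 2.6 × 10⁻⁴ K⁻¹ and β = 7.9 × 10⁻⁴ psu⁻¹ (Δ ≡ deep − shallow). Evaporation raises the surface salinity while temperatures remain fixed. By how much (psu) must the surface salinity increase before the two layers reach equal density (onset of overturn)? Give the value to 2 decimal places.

Neutral buoyancy requires −α(T_deep − T_surf) + β(S_deep − S_surf′) = 0.
S_surf′ = S_deep − (α/β)·ΔT = 38.75 − (2.6 × 10⁻⁴/7.9 × 10⁻⁴)·(-1.3) = 39.1778 psu.
Increase required: 39.1778 − 39.09 = 0.0878 psu.

0.09 psu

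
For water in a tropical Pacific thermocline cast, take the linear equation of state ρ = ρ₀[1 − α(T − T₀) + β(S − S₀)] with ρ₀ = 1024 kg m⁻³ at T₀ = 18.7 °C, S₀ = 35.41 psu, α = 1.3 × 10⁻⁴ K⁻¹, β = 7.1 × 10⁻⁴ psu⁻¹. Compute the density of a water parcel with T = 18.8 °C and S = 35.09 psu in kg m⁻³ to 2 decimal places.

T − T₀ = +0.1 K, S − S₀ = -0.32 psu.
Bracket = 1 − α·(+0.1) + β·(-0.32) = 1 + (-2.402 × 10⁻⁴) = 0.9997598.
ρ = 1024 × 0.9997598 = 1023.75 kg m⁻³.

1023.75 kg m⁻³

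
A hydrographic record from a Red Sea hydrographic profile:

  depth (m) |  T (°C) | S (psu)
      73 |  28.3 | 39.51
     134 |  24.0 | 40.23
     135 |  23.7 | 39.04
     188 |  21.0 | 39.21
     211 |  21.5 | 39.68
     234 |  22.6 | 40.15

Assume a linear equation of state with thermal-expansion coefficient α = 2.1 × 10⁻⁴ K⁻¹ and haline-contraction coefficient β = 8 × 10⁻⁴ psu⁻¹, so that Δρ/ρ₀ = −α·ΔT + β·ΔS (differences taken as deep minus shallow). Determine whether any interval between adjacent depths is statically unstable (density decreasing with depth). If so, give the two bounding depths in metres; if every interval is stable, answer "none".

134–135 m

Evaluate Δρ/ρ₀ = −αΔT + βΔS across each adjacent pair:
  73–134 m: −αΔT+βΔS = −(2.1 × 10⁻⁴)(-4.3)+(8 × 10⁻⁴)(+0.72) = 1.5 × 10⁻³ → stable
  134–135 m: −αΔT+βΔS = −(2.1 × 10⁻⁴)(-0.3)+(8 × 10⁻⁴)(-1.19) = -8.9 × 10⁻⁴ → UNSTABLE
  135–188 m: −αΔT+βΔS = −(2.1 × 10⁻⁴)(-2.7)+(8 × 10⁻⁴)(+0.17) = 7.0 × 10⁻⁴ → stable
  188–211 m: −αΔT+βΔS = −(2.1 × 10⁻⁴)(+0.5)+(8 × 10⁻⁴)(+0.47) = 2.7 × 10⁻⁴ → stable
  211–234 m: −αΔT+βΔS = −(2.1 × 10⁻⁴)(+1.1)+(8 × 10⁻⁴)(+0.47) = 1.4 × 10⁻⁴ → stable
The 134–135 m interval has Δρ < 0: lighter water underlies denser water.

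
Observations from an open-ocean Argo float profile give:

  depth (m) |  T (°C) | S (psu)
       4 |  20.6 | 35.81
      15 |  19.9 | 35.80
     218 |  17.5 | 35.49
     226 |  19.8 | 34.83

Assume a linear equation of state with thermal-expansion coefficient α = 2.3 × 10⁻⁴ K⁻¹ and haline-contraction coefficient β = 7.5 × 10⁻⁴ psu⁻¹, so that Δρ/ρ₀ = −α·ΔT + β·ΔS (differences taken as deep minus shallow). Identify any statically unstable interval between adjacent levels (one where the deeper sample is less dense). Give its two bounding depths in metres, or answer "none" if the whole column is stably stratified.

218–226 m

Evaluate Δρ/ρ₀ = −αΔT + βΔS across each adjacent pair:
  4–15 m: −αΔT+βΔS = −(2.3 × 10⁻⁴)(-0.7)+(7.5 × 10⁻⁴)(-0.01) = 1.5 × 10⁻⁴ → stable
  15–218 m: −αΔT+βΔS = −(2.3 × 10⁻⁴)(-2.4)+(7.5 × 10⁻⁴)(-0.31) = 3.2 × 10⁻⁴ → stable
  218–226 m: −αΔT+βΔS = −(2.3 × 10⁻⁴)(+2.3)+(7.5 × 10⁻⁴)(-0.66) = -1.0 × 10⁻³ → UNSTABLE
The 218–226 m interval has Δρ < 0: lighter water underlies denser water.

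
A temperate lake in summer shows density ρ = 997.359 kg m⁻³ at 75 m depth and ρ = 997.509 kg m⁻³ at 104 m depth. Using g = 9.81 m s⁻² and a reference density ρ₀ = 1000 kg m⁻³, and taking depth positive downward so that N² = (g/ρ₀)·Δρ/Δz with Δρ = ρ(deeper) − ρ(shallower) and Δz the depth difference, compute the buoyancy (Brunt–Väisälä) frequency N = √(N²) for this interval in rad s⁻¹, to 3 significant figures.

Δρ = 997.509 − 997.359 = 0.150 kg m⁻³ over Δz = 104 − 75 = 29 m.
N² = (9.81/1000) × (0.150/29) = 5.0741 × 10⁻⁵ s⁻².
N = √(5.0741 × 10⁻⁵) = 7.1233 × 10⁻³ rad s⁻¹ ≈ 7.12 × 10⁻³ rad s⁻¹.

7.12 × 10⁻³ rad s⁻¹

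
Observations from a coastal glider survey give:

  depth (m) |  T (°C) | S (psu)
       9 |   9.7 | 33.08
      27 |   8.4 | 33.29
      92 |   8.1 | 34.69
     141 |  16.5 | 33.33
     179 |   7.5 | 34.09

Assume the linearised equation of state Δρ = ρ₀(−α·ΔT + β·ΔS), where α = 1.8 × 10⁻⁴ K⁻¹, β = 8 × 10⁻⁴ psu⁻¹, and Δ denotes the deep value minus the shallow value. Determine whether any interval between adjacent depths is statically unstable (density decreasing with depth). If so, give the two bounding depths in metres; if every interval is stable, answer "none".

92–141 m

Evaluate Δρ/ρ₀ = −αΔT + βΔS across each adjacent pair:
  9–27 m: −αΔT+βΔS = −(1.8 × 10⁻⁴)(-1.3)+(8 × 10⁻⁴)(+0.21) = 4.0 × 10⁻⁴ → stable
  27–92 m: −αΔT+βΔS = −(1.8 × 10⁻⁴)(-0.3)+(8 × 10⁻⁴)(+1.40) = 1.2 × 10⁻³ → stable
  92–141 m: −αΔT+βΔS = −(1.8 × 10⁻⁴)(+8.4)+(8 × 10⁻⁴)(-1.36) = -2.6 × 10⁻³ → UNSTABLE
  141–179 m: −αΔT+βΔS = −(1.8 × 10⁻⁴)(-9.0)+(8 × 10⁻⁴)(+0.76) = 2.2 × 10⁻³ → stable
The 92–141 m interval has Δρ < 0: lighter water underlies denser water.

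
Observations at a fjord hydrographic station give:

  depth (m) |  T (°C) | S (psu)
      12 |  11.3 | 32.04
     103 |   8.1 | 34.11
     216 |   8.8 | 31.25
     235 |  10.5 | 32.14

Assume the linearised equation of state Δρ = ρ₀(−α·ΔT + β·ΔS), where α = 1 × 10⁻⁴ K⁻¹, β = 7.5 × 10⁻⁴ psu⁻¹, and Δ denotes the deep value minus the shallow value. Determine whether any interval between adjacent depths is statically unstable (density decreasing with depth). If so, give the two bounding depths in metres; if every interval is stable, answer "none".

Evaluate Δρ/ρ₀ = −αΔT + βΔS across each adjacent pair:
  12–103 m: −αΔT+βΔS = −(1 × 10⁻⁴)(-3.2)+(7.5 × 10⁻⁴)(+2.07) = 1.9 × 10⁻³ → stable
  103–216 m: −αΔT+βΔS = −(1 × 10⁻⁴)(+0.7)+(7.5 × 10⁻⁴)(-2.86) = -2.2 × 10⁻³ → UNSTABLE
  216–235 m: −αΔT+βΔS = −(1 × 10⁻⁴)(+1.7)+(7.5 × 10⁻⁴)(+0.89) = 5.0 × 10⁻⁴ → stable
The 103–216 m interval has Δρ < 0: lighter water underlies denser water.

103–216 m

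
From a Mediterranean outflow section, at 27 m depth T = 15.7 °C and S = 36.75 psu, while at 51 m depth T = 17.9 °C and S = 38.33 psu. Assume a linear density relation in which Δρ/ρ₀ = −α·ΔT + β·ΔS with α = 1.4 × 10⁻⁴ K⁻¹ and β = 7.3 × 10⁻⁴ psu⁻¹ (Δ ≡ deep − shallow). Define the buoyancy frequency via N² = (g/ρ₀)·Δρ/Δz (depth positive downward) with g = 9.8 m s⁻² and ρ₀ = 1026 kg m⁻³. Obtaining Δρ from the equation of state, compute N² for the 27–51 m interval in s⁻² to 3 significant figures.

ΔT = +2.2 K, ΔS = +1.58 psu (deep − shallow).
Δρ/ρ₀ = −αΔT + βΔS = -3.08 × 10⁻⁴ + 1.1534 × 10⁻³ = 8.454 × 10⁻⁴, so Δρ ≈ 0.8674 kg m⁻³.
N² = (g/ρ₀)·Δρ/Δz = g·(Δρ/ρ₀)/Δz = 9.8 × 8.454 × 10⁻⁴ / 24 = 3.4520 × 10⁻⁴ s⁻² ≈ 3.45 × 10⁻⁴ s⁻².

3.45 × 10⁻⁴ s⁻²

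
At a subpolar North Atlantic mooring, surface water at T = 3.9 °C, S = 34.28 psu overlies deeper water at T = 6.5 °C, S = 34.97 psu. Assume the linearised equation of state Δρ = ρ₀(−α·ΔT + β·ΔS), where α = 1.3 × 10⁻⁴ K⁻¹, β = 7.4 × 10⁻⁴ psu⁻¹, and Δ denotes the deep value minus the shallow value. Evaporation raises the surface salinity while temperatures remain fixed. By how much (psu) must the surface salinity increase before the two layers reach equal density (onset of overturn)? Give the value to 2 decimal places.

0.23 psu

Neutral buoyancy requires −α(T_deep − T_surf) + β(S_deep − S_surf′) = 0.
S_surf′ = S_deep − (α/β)·ΔT = 34.97 − (1.3 × 10⁻⁴/7.4 × 10⁻⁴)·(+2.6) = 34.5132 psu.
Increase required: 34.5132 − 34.28 = 0.2332 psu.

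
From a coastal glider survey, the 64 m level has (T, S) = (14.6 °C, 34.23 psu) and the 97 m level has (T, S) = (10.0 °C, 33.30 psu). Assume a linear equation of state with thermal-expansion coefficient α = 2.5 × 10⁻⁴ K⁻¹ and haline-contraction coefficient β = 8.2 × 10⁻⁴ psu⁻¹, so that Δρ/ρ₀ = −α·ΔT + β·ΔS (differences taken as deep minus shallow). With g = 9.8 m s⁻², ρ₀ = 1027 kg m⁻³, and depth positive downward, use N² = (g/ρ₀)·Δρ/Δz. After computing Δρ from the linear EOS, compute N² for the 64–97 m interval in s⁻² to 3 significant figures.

ΔT = -4.6 K, ΔS = -0.93 psu (deep − shallow).
Δρ/ρ₀ = −αΔT + βΔS = 1.15 × 10⁻³ − 7.626 × 10⁻⁴ = 3.874 × 10⁻⁴, so Δρ ≈ 0.3979 kg m⁻³.
N² = (g/ρ₀)·Δρ/Δz = g·(Δρ/ρ₀)/Δz = 9.8 × 3.874 × 10⁻⁴ / 33 = 1.1505 × 10⁻⁴ s⁻² ≈ 1.15 × 10⁻⁴ s⁻².

1.15 × 10⁻⁴ s⁻²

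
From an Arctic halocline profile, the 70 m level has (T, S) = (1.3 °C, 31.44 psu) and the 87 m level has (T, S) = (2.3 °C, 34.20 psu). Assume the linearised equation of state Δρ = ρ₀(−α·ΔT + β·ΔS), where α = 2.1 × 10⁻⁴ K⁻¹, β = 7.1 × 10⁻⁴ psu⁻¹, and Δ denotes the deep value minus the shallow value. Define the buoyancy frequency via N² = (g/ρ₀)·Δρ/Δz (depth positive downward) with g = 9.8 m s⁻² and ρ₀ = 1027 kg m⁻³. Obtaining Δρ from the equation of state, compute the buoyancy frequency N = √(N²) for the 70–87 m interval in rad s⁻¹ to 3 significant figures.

0.0318 rad s⁻¹

ΔT = +1.0 K, ΔS = +2.76 psu (deep − shallow).
Δρ/ρ₀ = −αΔT + βΔS = -2.10 × 10⁻⁴ + 1.9596 × 10⁻³ = 1.7496 × 10⁻³, so Δρ ≈ 1.797 kg m⁻³.
N² = (g/ρ₀)·Δρ/Δz = g·(Δρ/ρ₀)/Δz = 9.8 × 1.7496 × 10⁻³ / 17 = 1.0086 × 10⁻³ s⁻².
N = √(1.0086 × 10⁻³) = 0.031758 rad s⁻¹ ≈ 0.0318 rad s⁻¹.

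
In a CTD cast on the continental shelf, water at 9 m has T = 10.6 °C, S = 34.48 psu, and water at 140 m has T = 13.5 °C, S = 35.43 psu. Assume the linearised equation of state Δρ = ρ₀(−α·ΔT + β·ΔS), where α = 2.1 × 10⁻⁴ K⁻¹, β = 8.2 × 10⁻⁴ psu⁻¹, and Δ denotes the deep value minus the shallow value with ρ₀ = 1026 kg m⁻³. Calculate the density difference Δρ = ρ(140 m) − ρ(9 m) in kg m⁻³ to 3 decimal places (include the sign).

+0.174 kg m⁻³

ΔT = +2.9 K, ΔS = +0.95 psu (deep − shallow).
Δρ/ρ₀ = −(2.1 × 10⁻⁴)(+2.9) + (8.2 × 10⁻⁴)(+0.95) = 1.70 × 10⁻⁴.
Δρ = 1026 × (1.70 × 10⁻⁴) = +0.174 kg m⁻³.
Positive Δρ: denser below, stable.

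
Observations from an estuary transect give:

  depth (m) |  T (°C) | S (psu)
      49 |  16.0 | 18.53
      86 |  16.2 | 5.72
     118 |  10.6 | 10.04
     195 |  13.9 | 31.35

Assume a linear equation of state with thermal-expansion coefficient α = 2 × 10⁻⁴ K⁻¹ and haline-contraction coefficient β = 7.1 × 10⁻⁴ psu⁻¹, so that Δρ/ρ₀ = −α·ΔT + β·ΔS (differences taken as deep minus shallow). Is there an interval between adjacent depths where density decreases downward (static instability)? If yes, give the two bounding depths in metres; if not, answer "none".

49–86 m

Evaluate Δρ/ρ₀ = −αΔT + βΔS across each adjacent pair:
  49–86 m: −αΔT+βΔS = −(2 × 10⁻⁴)(+0.2)+(7.1 × 10⁻⁴)(-12.81) = -9.1 × 10⁻³ → UNSTABLE
  86–118 m: −αΔT+βΔS = −(2 × 10⁻⁴)(-5.6)+(7.1 × 10⁻⁴)(+4.32) = 4.2 × 10⁻³ → stable
  118–195 m: −αΔT+βΔS = −(2 × 10⁻⁴)(+3.3)+(7.1 × 10⁻⁴)(+21.31) = 0.014 → stable
The 49–86 m interval has Δρ < 0: lighter water underlies denser water.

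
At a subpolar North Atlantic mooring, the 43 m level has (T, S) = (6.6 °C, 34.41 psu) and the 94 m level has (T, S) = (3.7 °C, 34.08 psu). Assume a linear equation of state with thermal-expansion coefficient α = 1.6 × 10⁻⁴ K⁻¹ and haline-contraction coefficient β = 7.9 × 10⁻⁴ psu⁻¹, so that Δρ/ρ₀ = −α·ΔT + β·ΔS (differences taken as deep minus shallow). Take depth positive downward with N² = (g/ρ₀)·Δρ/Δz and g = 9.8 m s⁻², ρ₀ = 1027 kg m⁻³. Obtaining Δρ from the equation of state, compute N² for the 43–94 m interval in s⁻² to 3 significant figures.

ΔT = -2.9 K, ΔS = -0.33 psu (deep − shallow).
Δρ/ρ₀ = −αΔT + βΔS = 4.64 × 10⁻⁴ − 2.607 × 10⁻⁴ = 2.033 × 10⁻⁴, so Δρ ≈ 0.2088 kg m⁻³.
N² = (g/ρ₀)·Δρ/Δz = g·(Δρ/ρ₀)/Δz = 9.8 × 2.033 × 10⁻⁴ / 51 = 3.9065 × 10⁻⁵ s⁻² ≈ 3.91 × 10⁻⁵ s⁻².

3.91 × 10⁻⁵ s⁻²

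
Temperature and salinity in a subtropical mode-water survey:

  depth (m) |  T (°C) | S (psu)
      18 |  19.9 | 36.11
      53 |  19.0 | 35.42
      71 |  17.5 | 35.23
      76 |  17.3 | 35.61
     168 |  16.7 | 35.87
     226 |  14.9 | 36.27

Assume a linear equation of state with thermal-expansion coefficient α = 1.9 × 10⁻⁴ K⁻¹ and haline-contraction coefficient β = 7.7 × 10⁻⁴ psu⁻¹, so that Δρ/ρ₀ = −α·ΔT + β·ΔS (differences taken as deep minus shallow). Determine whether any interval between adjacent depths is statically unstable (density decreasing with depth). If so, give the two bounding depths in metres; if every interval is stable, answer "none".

18–53 m

Evaluate Δρ/ρ₀ = −αΔT + βΔS across each adjacent pair:
  18–53 m: −αΔT+βΔS = −(1.9 × 10⁻⁴)(-0.9)+(7.7 × 10⁻⁴)(-0.69) = -3.6 × 10⁻⁴ → UNSTABLE
  53–71 m: −αΔT+βΔS = −(1.9 × 10⁻⁴)(-1.5)+(7.7 × 10⁻⁴)(-0.19) = 1.4 × 10⁻⁴ → stable
  71–76 m: −αΔT+βΔS = −(1.9 × 10⁻⁴)(-0.2)+(7.7 × 10⁻⁴)(+0.38) = 3.3 × 10⁻⁴ → stable
  76–168 m: −αΔT+βΔS = −(1.9 × 10⁻⁴)(-0.6)+(7.7 × 10⁻⁴)(+0.26) = 3.1 × 10⁻⁴ → stable
  168–226 m: −αΔT+βΔS = −(1.9 × 10⁻⁴)(-1.8)+(7.7 × 10⁻⁴)(+0.40) = 6.5 × 10⁻⁴ → stable
The 18–53 m interval has Δρ < 0: lighter water underlies denser water.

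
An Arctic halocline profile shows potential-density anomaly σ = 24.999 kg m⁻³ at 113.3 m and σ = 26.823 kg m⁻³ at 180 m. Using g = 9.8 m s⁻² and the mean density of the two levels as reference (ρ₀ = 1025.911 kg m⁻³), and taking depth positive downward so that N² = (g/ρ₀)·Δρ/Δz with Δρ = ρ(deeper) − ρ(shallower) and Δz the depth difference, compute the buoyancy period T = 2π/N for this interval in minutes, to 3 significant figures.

Δρ = 1026.823 − 1024.999 = 1.824 kg m⁻³ over Δz = 180 − 113.3 = 66.7 m.
N² = (9.8/1025.911) × (1.824/66.7) = 2.6123 × 10⁻⁴ s⁻².
N = √(2.6123 × 10⁻⁴) = 0.016163 rad s⁻¹, so T = 2π/N = 388.74 s = 6.4790 min ≈ 6.48 min.
N² > 0, so the interval is statically stable.

6.48 min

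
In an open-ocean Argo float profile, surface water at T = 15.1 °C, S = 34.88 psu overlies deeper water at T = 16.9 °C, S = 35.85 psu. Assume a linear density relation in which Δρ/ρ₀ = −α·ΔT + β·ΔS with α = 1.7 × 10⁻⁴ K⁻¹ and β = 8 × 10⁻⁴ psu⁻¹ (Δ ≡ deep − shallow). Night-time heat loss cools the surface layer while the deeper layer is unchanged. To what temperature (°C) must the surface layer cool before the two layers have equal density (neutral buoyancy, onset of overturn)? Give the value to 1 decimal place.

Neutral buoyancy requires Δρ = 0, i.e. −α(T_deep − T_surf′) + β(S_deep − S_surf) = 0.
T_surf′ = T_deep − (β/α)·ΔS = 16.9 − (8 × 10⁻⁴/1.7 × 10⁻⁴)·(+0.97) = 12.335 °C.
Cooling required: 15.1 − (12.335) = 2.765 °C.

12.3 °C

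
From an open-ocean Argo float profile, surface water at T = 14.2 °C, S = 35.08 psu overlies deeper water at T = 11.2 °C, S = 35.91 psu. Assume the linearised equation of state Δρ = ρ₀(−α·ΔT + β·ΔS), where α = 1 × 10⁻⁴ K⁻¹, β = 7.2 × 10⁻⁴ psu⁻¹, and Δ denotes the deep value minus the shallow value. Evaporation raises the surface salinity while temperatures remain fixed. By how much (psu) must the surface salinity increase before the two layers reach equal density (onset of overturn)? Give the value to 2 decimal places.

Neutral buoyancy requires −α(T_deep − T_surf) + β(S_deep − S_surf′) = 0.
S_surf′ = S_deep − (α/β)·ΔT = 35.91 − (1 × 10⁻⁴/7.2 × 10⁻⁴)·(-3.0) = 36.3267 psu.
Increase required: 36.3267 − 35.08 = 1.2467 psu.

1.25 psu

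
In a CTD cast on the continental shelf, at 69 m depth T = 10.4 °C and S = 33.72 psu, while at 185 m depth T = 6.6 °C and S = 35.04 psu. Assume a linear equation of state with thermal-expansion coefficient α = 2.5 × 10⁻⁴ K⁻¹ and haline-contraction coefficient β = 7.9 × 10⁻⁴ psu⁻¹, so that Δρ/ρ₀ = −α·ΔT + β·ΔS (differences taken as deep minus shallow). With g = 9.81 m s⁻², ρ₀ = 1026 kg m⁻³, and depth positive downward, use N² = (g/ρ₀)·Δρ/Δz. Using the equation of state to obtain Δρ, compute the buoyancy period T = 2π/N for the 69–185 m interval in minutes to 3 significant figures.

ΔT = -3.8 K, ΔS = +1.32 psu (deep − shallow).
Δρ/ρ₀ = −αΔT + βΔS = 9.50 × 10⁻⁴ + 1.0428 × 10⁻³ = 1.9928 × 10⁻³, so Δρ ≈ 2.045 kg m⁻³.
N² = (g/ρ₀)·Δρ/Δz = g·(Δρ/ρ₀)/Δz = 9.81 × 1.9928 × 10⁻³ / 116 = 1.6853 × 10⁻⁴ s⁻².
N = √(1.6853 × 10⁻⁴) = 0.012982 rad s⁻¹ → T = 2π/N = 483.99 s = 8.0665 min ≈ 8.07 min.

8.07 min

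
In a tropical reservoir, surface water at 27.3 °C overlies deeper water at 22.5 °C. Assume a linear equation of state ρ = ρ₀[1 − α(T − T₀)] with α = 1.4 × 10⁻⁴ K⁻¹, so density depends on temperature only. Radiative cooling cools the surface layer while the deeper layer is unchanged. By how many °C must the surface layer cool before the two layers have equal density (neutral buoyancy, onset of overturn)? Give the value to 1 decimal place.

4.8 °C

With temperature the only control, equal density requires T_surf′ = T_deep.
T_surf′ = 22.5 °C.
Cooling required: 27.3 − 22.5 = 4.8 °C.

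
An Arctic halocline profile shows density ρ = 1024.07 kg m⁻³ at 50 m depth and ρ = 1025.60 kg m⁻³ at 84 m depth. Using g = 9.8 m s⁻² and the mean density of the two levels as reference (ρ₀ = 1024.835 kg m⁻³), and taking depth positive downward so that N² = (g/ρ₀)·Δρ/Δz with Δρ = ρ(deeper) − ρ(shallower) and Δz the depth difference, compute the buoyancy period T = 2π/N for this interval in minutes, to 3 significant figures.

Δρ = 1025.60 − 1024.07 = 1.53 kg m⁻³ over Δz = 84 − 50 = 34 m.
N² = (9.8/1024.835) × (1.53/34) = 4.3031 × 10⁻⁴ s⁻².
N = √(4.3031 × 10⁻⁴) = 0.020744 rad s⁻¹, so T = 2π/N = 302.89 s = 5.0482 min ≈ 5.05 min.

5.05 min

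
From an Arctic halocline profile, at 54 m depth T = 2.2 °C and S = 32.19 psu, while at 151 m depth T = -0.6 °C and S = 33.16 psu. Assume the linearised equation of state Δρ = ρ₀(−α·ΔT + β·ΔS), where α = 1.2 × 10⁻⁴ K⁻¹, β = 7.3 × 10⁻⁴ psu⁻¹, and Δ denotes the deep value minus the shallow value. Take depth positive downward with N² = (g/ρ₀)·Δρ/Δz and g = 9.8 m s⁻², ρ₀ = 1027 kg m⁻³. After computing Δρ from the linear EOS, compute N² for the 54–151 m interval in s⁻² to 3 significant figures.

ΔT = -2.8 K, ΔS = +0.97 psu (deep − shallow).
Δρ/ρ₀ = −αΔT + βΔS = 3.36 × 10⁻⁴ + 7.081 × 10⁻⁴ = 1.0441 × 10⁻³, so Δρ ≈ 1.072 kg m⁻³.
N² = (g/ρ₀)·Δρ/Δz = g·(Δρ/ρ₀)/Δz = 9.8 × 1.0441 × 10⁻³ / 97 = 1.0549 × 10⁻⁴ s⁻² ≈ 1.05 × 10⁻⁴ s⁻².

1.05 × 10⁻⁴ s⁻²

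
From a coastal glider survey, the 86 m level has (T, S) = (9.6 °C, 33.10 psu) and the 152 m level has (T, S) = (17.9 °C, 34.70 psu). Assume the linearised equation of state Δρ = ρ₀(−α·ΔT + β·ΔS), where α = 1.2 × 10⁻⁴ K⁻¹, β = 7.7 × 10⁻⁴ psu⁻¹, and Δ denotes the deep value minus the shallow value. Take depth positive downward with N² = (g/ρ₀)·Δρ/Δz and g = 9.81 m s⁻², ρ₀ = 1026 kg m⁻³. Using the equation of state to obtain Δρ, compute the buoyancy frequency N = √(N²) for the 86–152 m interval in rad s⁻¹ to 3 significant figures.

5.92 × 10⁻³ rad s⁻¹

ΔT = +8.3 K, ΔS = +1.60 psu (deep − shallow).
Δρ/ρ₀ = −αΔT + βΔS = -9.96 × 10⁻⁴ + 1.232 × 10⁻³ = 2.36 × 10⁻⁴, so Δρ ≈ 0.2421 kg m⁻³.
N² = (g/ρ₀)·Δρ/Δz = g·(Δρ/ρ₀)/Δz = 9.81 × 2.36 × 10⁻⁴ / 66 = 3.5078 × 10⁻⁵ s⁻².
N = √(3.5078 × 10⁻⁵) = 5.9227 × 10⁻³ rad s⁻¹ ≈ 5.92 × 10⁻³ rad s⁻¹.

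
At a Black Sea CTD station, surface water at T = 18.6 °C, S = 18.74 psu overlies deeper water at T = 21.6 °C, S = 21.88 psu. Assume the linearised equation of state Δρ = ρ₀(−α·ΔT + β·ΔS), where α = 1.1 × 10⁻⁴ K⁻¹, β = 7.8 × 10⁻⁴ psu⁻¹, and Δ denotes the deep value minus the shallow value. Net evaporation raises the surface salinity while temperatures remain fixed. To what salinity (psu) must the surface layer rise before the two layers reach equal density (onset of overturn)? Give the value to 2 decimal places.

21.46 psu

Neutral buoyancy requires −α(T_deep − T_surf) + β(S_deep − S_surf′) = 0.
S_surf′ = S_deep − (α/β)·ΔT = 21.88 − (1.1 × 10⁻⁴/7.8 × 10⁻⁴)·(+3.0) = 21.4569 psu.
Increase required: 21.4569 − 18.74 = 2.7169 psu.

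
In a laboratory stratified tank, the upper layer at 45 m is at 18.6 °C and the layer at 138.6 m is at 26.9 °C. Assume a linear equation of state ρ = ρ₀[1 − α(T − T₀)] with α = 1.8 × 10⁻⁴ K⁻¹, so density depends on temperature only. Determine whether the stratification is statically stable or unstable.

ΔT = 26.9 − 18.6 = +8.3 K, so Δρ/ρ₀ = −αΔT = -1.494 × 10⁻³.
Δρ/ρ₀ < 0, so Δρ < 0: deeper water is lighter → statically unstable; the column would overturn.

unstable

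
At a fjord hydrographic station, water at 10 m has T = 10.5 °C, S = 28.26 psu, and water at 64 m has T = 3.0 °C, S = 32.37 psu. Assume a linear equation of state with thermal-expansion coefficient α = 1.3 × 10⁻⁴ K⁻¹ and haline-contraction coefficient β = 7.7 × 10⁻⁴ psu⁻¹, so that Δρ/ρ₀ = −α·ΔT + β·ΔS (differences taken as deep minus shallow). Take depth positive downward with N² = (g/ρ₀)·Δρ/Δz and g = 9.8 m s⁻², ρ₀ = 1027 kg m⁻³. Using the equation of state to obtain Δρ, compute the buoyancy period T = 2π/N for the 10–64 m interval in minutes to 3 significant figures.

3.82 min

ΔT = -7.5 K, ΔS = +4.11 psu (deep − shallow).
Δρ/ρ₀ = −αΔT + βΔS = 9.75 × 10⁻⁴ + 3.1647 × 10⁻³ = 4.1397 × 10⁻³, so Δρ ≈ 4.251 kg m⁻³.
N² = (g/ρ₀)·Δρ/Δz = g·(Δρ/ρ₀)/Δz = 9.8 × 4.1397 × 10⁻³ / 54 = 7.5128 × 10⁻⁴ s⁻².
N = √(7.5128 × 10⁻⁴) = 0.027409 rad s⁻¹ → T = 2π/N = 229.24 s = 3.8207 min ≈ 3.82 min.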